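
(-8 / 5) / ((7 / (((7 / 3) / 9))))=-8 / 135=-0.06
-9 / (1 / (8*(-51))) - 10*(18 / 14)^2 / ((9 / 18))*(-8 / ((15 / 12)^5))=115109208 / 30625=3758.67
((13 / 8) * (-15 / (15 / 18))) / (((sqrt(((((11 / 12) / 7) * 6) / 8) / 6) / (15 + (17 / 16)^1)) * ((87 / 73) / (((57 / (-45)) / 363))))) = 4633967 * sqrt(462) / 9263760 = 10.75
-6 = -6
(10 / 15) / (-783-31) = -1 / 1221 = -0.00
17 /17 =1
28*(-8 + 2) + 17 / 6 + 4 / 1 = -967 / 6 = -161.17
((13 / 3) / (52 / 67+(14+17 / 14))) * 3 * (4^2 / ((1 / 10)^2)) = 19510400 / 14999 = 1300.78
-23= -23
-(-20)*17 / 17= 20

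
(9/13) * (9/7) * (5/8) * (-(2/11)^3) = -405/121121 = -0.00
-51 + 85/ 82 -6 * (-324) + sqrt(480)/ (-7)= 155311/ 82 -4 * sqrt(30)/ 7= 1890.91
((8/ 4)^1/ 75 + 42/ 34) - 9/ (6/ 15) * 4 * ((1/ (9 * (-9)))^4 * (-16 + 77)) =1.26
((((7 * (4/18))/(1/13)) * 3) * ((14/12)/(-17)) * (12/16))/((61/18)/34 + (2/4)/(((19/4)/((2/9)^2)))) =-326781/10975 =-29.78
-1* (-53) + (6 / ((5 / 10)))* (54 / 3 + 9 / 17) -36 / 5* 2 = 22181 / 85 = 260.95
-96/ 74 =-48/ 37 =-1.30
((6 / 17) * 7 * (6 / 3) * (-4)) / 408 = -14 / 289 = -0.05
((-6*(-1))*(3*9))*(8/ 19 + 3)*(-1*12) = -6650.53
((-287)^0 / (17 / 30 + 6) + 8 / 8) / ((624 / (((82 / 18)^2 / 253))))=381587 / 2519163504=0.00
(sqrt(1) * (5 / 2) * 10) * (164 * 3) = 12300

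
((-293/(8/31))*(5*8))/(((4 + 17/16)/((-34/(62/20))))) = 7969600/81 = 98390.12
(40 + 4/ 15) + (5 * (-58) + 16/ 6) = -3706/ 15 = -247.07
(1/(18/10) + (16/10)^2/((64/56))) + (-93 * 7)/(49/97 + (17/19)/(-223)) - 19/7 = -13592610743/10464300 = -1298.95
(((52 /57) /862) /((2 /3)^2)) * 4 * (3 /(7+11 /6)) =1404 /434017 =0.00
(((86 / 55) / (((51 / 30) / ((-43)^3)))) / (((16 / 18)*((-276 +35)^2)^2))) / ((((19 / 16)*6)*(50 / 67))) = -1374358002 / 299642482480825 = -0.00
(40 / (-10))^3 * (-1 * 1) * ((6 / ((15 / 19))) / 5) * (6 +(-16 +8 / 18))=-209152 / 225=-929.56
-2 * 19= -38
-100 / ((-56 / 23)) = 575 / 14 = 41.07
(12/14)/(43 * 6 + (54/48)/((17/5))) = 272/81977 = 0.00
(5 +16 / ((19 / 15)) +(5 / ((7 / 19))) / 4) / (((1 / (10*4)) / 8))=894800 / 133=6727.82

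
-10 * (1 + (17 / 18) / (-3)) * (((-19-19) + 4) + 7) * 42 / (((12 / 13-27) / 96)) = -3232320 / 113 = -28604.60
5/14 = 0.36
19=19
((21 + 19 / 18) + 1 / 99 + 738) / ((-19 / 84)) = -2106902 / 627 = -3360.29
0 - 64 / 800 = -2 / 25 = -0.08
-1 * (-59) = 59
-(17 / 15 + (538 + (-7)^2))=-8822 / 15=-588.13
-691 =-691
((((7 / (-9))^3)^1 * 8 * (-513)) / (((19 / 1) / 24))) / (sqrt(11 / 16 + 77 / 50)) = 439040 * sqrt(11) / 891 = 1634.27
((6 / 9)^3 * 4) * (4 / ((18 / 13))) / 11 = 832 / 2673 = 0.31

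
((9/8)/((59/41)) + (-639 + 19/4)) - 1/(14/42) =-300413/472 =-636.47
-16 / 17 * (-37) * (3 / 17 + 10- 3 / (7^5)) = 1721275520 / 4857223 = 354.37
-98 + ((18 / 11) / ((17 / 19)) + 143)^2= 20877.40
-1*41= -41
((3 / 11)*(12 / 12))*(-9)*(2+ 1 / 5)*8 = -216 / 5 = -43.20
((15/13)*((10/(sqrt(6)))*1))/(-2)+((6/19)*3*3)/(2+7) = 6/19 - 25*sqrt(6)/26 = -2.04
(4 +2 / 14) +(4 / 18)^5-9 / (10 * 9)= 16713107 / 4133430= 4.04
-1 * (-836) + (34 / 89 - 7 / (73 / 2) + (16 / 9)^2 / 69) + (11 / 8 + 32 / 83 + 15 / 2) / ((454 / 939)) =9363426423912707 / 10946389783248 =855.39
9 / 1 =9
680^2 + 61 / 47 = 21732861 / 47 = 462401.30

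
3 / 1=3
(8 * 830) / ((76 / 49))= 81340 / 19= 4281.05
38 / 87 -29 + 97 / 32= -71081 / 2784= -25.53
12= 12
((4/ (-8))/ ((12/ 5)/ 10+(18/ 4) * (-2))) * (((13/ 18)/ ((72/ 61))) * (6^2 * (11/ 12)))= 218075/ 189216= 1.15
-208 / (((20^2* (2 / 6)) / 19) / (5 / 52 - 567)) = 1680303 / 100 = 16803.03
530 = 530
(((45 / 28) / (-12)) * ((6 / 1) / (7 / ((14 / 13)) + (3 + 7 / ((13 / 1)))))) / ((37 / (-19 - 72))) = 845 / 4292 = 0.20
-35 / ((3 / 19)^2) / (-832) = 12635 / 7488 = 1.69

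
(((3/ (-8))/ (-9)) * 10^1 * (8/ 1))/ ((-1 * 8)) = -5/ 12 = -0.42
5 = 5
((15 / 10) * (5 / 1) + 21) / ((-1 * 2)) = -57 / 4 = -14.25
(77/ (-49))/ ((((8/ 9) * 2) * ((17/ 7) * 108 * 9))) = -11/ 29376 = -0.00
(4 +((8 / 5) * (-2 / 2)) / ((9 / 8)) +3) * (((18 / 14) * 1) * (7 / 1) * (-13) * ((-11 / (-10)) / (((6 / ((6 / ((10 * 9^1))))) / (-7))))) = 251251 / 4500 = 55.83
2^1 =2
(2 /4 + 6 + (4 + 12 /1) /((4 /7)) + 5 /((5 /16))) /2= 101 /4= 25.25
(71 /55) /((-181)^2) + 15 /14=27028819 /25225970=1.07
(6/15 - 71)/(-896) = 353/4480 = 0.08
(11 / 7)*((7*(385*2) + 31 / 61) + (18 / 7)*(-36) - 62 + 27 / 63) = 24595208 / 2989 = 8228.57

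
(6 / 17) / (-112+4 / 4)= -2 / 629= -0.00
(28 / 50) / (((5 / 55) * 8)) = 77 / 100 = 0.77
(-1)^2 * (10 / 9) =1.11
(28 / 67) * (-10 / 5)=-56 / 67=-0.84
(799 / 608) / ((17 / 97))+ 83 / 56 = 38221 / 4256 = 8.98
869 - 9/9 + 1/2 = 1737/2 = 868.50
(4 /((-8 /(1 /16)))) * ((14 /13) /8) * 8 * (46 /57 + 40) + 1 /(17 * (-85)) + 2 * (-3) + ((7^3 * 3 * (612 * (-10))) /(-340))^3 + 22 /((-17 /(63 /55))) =54430168862411998871 /8565960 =6354240372639.14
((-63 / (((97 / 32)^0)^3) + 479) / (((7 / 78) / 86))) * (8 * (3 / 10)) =33486336 / 35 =956752.46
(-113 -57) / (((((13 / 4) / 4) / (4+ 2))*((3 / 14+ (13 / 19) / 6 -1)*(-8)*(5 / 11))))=-447678 / 871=-513.98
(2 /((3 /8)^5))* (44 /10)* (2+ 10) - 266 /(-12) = 11552291 /810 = 14262.09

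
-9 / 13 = -0.69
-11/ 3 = -3.67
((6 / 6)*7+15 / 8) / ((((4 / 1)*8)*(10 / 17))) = 1207 / 2560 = 0.47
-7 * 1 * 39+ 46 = -227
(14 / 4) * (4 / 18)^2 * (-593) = -8302 / 81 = -102.49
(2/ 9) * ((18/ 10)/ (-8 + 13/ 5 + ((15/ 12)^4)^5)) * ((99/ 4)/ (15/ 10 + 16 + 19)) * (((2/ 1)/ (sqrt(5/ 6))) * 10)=39582418599936 * sqrt(30)/ 2967452284589239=0.07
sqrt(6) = 2.45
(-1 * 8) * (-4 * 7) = 224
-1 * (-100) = 100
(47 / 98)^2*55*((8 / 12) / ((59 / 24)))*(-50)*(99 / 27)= -628.95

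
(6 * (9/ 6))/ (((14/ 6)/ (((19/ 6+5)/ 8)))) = 63/ 16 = 3.94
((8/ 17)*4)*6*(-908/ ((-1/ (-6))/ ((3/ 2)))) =-1569024/ 17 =-92295.53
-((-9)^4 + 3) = -6564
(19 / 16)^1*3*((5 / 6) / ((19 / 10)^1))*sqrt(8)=25*sqrt(2) / 8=4.42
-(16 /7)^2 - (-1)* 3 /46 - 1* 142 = -331697 /2254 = -147.16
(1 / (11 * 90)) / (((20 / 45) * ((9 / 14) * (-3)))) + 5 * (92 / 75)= 7285 / 1188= 6.13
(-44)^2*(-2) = -3872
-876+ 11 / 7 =-6121 / 7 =-874.43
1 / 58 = 0.02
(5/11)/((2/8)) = 20/11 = 1.82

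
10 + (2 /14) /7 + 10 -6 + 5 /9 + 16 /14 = 6932 /441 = 15.72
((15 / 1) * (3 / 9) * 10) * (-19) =-950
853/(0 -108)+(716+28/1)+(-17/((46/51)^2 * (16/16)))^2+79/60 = 709681777999/604456560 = 1174.08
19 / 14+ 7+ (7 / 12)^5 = 14674321 / 1741824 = 8.42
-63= -63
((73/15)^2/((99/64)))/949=4672/289575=0.02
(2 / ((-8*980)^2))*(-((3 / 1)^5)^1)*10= -243 / 3073280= -0.00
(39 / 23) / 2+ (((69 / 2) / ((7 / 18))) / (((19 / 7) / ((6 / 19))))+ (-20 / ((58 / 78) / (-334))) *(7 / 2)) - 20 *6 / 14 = 106000537425 / 3371018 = 31444.67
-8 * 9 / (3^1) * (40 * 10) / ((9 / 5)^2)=-80000 / 27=-2962.96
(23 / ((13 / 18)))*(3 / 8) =621 / 52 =11.94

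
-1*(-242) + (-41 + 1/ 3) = 604/ 3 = 201.33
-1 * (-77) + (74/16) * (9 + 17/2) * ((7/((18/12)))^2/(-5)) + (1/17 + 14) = -160019/612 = -261.47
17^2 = 289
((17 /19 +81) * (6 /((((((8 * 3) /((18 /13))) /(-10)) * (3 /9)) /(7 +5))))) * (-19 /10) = 252072 /13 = 19390.15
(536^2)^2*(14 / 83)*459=530395560124416 / 83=6390307953306.22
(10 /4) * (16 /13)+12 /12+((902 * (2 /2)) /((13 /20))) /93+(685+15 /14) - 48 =11121563 /16926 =657.07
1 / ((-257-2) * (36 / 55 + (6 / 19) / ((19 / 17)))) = -19855 / 4818954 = -0.00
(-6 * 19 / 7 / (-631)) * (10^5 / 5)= 2280000 / 4417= 516.19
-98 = -98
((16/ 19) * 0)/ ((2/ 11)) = 0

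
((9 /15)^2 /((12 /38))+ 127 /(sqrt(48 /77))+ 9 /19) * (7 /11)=10731 /10450+ 889 * sqrt(231) /132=103.39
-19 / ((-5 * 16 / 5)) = 19 / 16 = 1.19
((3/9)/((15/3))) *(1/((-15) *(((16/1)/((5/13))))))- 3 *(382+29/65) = -10739089/9360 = -1147.34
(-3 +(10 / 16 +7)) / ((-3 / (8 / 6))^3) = -296 / 729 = -0.41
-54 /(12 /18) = -81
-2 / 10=-1 / 5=-0.20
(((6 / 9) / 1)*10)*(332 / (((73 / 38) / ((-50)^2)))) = 630800000 / 219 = 2880365.30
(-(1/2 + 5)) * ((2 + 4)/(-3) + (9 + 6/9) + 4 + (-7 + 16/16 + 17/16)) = -3553/96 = -37.01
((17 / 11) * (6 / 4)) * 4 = 102 / 11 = 9.27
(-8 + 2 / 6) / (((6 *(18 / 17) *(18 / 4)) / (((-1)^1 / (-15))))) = -391 / 21870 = -0.02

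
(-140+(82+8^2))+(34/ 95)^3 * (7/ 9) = 46573378/ 7716375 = 6.04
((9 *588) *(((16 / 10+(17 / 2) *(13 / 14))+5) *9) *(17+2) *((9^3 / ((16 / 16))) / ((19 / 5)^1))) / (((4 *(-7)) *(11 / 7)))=-2516018841 / 44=-57182246.39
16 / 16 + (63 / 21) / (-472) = 469 / 472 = 0.99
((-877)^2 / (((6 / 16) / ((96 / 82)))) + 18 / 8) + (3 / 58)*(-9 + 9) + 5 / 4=196897311 / 82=2401186.72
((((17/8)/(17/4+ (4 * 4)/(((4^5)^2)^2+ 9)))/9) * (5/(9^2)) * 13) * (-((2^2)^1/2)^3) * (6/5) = -1943936557923880/4542082534395387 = -0.43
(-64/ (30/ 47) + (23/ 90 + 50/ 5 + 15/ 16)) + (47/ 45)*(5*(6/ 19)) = -87.42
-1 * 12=-12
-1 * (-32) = 32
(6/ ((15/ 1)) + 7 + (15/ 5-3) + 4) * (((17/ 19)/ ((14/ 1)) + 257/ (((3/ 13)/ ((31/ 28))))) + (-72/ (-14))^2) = 2814229/ 196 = 14358.31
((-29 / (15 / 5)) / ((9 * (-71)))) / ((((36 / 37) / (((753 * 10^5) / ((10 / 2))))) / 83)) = 111769045000 / 5751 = 19434714.83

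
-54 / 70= -27 / 35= -0.77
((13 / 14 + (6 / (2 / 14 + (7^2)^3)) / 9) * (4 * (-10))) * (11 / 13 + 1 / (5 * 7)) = -6391563988 / 196724073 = -32.49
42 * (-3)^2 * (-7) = -2646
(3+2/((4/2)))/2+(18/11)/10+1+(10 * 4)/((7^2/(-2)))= 4126/2695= 1.53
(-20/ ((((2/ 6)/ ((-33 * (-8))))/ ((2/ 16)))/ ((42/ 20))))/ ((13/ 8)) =-33264/ 13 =-2558.77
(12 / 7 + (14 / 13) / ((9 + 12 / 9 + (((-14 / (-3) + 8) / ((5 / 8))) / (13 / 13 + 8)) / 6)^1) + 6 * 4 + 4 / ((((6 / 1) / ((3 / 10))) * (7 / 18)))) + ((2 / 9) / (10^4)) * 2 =26.33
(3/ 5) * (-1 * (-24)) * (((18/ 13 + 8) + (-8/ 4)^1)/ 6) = 1152/ 65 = 17.72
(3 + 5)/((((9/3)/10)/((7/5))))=112/3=37.33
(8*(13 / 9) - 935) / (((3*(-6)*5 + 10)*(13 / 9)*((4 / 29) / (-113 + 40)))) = -17594387 / 4160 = -4229.42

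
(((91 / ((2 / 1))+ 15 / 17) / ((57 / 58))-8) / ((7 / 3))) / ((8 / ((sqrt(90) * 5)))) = 29985 * sqrt(10) / 952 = 99.60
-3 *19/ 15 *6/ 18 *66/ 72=-209/ 180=-1.16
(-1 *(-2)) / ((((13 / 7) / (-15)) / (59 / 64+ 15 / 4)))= -2415 / 32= -75.47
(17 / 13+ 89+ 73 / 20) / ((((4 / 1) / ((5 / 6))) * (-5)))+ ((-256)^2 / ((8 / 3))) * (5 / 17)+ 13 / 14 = 7225.25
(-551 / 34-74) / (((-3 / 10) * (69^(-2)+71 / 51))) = 24336645 / 112694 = 215.95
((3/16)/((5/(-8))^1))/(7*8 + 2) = -3/580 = -0.01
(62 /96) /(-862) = -31 /41376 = -0.00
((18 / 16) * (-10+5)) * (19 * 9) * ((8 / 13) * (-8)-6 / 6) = 592515 / 104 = 5697.26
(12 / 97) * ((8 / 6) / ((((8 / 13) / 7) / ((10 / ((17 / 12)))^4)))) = 37739520000 / 8101537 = 4658.32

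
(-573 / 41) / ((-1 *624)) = 191 / 8528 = 0.02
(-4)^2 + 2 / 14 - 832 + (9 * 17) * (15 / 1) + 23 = 10515 / 7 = 1502.14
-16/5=-3.20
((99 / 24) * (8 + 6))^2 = 53361 / 16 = 3335.06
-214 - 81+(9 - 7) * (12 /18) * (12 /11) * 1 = -3229 /11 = -293.55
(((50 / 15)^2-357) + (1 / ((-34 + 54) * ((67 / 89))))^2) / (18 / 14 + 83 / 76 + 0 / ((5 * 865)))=-32322651781 / 222205500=-145.46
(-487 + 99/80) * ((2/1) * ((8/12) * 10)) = -38861/6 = -6476.83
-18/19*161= -2898/19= -152.53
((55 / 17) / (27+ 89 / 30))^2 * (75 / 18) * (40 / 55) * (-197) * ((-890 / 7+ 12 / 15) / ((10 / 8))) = 1149896880000 / 1634990623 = 703.30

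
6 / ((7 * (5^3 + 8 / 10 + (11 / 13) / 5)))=195 / 28658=0.01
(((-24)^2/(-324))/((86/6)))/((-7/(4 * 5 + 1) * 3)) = 16/129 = 0.12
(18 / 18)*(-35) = -35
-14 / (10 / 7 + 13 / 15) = -1470 / 241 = -6.10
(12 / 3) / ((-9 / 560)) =-2240 / 9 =-248.89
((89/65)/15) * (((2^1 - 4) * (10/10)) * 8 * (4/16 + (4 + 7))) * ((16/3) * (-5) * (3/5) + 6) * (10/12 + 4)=10324/13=794.15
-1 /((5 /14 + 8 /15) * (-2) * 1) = 105 /187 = 0.56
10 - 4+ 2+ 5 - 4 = 9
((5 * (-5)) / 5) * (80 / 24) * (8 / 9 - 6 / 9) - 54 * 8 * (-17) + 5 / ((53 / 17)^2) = 556749107 / 75843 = 7340.81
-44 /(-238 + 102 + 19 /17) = 748 /2293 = 0.33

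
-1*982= -982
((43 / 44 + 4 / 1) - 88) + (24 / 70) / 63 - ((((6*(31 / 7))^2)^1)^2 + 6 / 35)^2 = -248496074451.75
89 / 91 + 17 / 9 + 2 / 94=111175 / 38493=2.89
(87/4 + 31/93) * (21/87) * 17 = 31535/348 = 90.62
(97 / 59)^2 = 9409 / 3481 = 2.70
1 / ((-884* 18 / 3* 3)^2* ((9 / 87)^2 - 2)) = -841 / 423589787712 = -0.00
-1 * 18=-18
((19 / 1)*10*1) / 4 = 95 / 2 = 47.50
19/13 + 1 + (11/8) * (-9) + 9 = -95/104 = -0.91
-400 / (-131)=400 / 131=3.05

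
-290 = -290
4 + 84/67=352/67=5.25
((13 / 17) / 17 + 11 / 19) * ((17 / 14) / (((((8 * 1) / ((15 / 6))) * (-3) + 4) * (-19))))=8565 / 1202852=0.01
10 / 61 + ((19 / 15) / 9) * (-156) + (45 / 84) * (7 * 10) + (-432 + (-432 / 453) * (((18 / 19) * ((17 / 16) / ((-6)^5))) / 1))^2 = 1079561056383189457 / 5784201457920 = 186639.60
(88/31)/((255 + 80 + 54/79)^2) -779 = -16982961461581/21800978191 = -779.00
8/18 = 4/9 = 0.44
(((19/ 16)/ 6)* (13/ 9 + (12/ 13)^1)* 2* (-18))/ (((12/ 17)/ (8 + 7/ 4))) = -89471/ 384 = -233.00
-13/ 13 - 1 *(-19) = 18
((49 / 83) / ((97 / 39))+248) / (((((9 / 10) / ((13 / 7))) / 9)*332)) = 129906335 / 9355262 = 13.89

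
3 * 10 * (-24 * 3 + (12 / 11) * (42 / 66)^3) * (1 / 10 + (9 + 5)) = -444165228 / 14641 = -30337.08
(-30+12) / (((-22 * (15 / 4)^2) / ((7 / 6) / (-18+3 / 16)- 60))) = -821696 / 235125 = -3.49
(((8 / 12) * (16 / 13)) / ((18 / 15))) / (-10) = -8 / 117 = -0.07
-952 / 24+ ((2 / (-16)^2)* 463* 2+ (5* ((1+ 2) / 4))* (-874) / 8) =-84887 / 192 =-442.12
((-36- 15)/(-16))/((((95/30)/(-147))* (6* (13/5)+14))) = -112455/22496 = -5.00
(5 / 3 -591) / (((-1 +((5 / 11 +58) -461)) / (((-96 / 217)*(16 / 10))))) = -4978688 / 4816315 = -1.03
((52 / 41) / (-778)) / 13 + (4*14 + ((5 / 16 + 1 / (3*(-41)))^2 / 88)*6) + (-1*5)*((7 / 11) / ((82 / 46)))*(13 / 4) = 50.21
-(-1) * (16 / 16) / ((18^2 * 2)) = 1 / 648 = 0.00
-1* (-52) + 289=341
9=9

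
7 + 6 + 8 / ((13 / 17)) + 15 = 38.46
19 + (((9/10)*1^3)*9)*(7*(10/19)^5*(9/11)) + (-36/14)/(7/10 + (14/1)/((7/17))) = 1376068088419/66158889181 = 20.80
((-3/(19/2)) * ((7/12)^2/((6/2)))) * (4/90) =-0.00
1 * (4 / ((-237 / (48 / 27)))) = -64 / 2133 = -0.03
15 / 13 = 1.15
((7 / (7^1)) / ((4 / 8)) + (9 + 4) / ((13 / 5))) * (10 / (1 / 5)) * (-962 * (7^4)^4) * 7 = -78326694059492596900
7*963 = 6741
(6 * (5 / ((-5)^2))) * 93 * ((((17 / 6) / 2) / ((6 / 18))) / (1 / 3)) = 14229 / 10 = 1422.90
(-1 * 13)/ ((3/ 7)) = -91/ 3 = -30.33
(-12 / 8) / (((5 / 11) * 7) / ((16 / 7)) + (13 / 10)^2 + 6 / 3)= -6600 / 22361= -0.30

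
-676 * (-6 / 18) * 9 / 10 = 1014 / 5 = 202.80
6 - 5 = 1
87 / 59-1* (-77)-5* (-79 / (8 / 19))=479835 / 472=1016.60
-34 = -34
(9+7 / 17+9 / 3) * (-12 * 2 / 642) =-844 / 1819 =-0.46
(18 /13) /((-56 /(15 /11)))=-135 /4004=-0.03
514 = 514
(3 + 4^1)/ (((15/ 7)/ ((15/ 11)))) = 49/ 11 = 4.45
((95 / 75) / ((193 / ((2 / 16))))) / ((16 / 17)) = 323 / 370560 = 0.00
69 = 69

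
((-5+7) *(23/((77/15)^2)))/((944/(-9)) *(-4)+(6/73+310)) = 0.00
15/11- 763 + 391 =-4077/11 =-370.64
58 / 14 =29 / 7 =4.14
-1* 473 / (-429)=43 / 39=1.10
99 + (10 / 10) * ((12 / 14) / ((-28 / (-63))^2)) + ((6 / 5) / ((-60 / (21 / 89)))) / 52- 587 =-195858443 / 404950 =-483.66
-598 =-598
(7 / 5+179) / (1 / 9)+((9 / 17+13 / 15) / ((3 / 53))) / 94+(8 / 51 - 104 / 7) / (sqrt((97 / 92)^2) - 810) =30417154744372 / 18731152755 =1623.88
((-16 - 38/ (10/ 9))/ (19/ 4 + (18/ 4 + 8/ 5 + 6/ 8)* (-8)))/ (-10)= -502/ 5005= -0.10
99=99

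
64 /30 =32 /15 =2.13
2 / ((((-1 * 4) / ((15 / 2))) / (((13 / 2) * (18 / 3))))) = -585 / 4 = -146.25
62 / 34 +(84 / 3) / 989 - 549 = -9199202 / 16813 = -547.15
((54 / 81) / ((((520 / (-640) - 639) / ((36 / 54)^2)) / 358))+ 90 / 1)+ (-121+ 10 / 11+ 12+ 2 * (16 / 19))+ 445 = 24749139608 / 57767391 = 428.43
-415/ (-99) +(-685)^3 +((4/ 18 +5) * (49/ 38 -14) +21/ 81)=-3627536943647/ 11286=-321419186.93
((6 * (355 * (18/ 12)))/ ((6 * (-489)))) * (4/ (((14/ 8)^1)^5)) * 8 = -5816320/ 2739541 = -2.12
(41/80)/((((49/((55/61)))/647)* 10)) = 291797/478240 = 0.61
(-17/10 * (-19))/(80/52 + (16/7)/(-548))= 4026841/191280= 21.05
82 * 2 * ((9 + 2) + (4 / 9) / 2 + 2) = 19516 / 9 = 2168.44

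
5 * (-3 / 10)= -3 / 2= -1.50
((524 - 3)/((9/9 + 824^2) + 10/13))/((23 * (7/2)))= 13546/1421100471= 0.00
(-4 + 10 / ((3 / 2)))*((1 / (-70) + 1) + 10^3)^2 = 9819329522 / 3675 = 2671926.40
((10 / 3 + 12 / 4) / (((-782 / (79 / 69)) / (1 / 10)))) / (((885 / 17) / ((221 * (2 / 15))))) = -331721 / 632022750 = -0.00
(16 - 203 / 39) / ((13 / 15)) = 2105 / 169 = 12.46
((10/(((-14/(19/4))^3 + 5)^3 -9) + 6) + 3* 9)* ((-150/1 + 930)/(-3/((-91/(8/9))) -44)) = -275734060287648125345/471042663850511954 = -585.37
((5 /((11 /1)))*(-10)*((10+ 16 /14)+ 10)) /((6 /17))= -62900 /231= -272.29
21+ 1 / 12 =253 / 12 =21.08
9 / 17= 0.53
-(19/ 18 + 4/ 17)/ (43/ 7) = -2765/ 13158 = -0.21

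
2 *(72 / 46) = 72 / 23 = 3.13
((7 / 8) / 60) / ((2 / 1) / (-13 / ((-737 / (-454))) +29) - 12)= -0.00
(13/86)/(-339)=-13/29154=-0.00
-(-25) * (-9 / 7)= -225 / 7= -32.14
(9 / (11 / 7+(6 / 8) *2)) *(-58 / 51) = -3.33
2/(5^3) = 2/125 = 0.02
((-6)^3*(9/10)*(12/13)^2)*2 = -279936/845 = -331.29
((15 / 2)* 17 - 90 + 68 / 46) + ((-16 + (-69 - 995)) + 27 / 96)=-765985 / 736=-1040.74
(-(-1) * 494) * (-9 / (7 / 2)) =-8892 / 7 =-1270.29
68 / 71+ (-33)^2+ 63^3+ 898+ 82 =17900304 / 71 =252116.96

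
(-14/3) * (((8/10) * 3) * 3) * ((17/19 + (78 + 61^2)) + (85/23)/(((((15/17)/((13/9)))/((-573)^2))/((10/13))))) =-112456588832/2185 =-51467546.38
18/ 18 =1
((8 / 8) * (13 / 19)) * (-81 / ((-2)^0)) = -1053 / 19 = -55.42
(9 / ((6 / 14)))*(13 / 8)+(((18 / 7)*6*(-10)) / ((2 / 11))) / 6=-6009 / 56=-107.30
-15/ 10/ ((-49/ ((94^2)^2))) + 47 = 117114647/ 49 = 2390094.84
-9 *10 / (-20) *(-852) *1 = -3834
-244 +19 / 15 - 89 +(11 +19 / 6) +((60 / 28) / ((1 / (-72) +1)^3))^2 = -312.57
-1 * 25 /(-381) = 25 /381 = 0.07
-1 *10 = -10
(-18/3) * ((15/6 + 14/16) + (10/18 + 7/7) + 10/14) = -2845/84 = -33.87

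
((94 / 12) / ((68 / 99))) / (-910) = -1551 / 123760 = -0.01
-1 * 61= -61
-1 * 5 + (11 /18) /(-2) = -191 /36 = -5.31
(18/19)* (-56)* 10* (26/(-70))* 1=3744/19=197.05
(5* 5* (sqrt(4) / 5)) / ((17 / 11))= 110 / 17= 6.47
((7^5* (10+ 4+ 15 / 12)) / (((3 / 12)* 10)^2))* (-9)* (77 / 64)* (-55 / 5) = 7815305421 / 1600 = 4884565.89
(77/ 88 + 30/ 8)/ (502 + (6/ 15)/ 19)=3515/ 381536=0.01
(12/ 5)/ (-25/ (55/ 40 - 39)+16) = 301/ 2090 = 0.14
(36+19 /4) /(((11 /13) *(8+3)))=2119 /484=4.38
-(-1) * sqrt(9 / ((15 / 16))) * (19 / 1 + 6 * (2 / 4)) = 88 * sqrt(15) / 5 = 68.16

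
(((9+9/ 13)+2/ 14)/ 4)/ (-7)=-895/ 2548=-0.35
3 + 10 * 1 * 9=93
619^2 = 383161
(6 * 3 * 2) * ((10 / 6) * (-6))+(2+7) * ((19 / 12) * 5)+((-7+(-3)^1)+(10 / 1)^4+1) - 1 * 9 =38773 / 4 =9693.25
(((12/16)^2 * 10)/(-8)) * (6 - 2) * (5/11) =-1.28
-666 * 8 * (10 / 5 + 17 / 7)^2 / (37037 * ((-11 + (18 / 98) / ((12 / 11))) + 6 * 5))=-553536 / 3760757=-0.15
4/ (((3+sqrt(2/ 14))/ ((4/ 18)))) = 28/ 93 - 4 *sqrt(7)/ 279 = 0.26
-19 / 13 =-1.46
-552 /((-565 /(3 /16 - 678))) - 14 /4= -75226 /113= -665.72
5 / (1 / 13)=65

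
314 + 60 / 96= 2517 / 8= 314.62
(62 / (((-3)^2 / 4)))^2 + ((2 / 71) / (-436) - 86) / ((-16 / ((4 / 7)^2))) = 46753806517 / 61432182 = 761.06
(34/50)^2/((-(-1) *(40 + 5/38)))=10982/953125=0.01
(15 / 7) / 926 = 15 / 6482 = 0.00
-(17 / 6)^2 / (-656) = 289 / 23616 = 0.01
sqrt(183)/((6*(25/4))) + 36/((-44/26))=-234/11 + 2*sqrt(183)/75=-20.91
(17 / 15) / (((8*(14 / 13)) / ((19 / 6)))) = 0.42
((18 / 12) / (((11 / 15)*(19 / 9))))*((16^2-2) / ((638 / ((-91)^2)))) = 425933235 / 133342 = 3194.29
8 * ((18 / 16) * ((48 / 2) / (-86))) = -108 / 43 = -2.51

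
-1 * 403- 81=-484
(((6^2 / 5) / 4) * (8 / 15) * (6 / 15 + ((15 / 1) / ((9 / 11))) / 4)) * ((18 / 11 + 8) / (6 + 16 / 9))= 285246 / 48125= 5.93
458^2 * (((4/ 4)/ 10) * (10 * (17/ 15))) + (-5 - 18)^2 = 3573923/ 15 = 238261.53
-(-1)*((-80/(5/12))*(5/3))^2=102400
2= 2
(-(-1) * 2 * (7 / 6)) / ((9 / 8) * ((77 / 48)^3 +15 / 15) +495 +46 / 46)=229376 / 49325909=0.00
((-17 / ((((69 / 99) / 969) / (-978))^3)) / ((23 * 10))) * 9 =2339866880676451267423524 / 1399205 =1672283104103009399.93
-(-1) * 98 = 98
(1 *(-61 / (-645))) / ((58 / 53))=3233 / 37410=0.09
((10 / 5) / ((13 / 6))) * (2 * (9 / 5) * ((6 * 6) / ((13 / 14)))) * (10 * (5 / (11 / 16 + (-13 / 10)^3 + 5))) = 725760000 / 393263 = 1845.48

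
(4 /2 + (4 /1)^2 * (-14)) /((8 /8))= -222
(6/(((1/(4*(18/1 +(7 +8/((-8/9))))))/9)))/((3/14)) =16128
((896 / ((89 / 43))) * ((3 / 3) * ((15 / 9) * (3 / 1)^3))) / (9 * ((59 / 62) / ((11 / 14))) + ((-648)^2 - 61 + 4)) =24633840 / 530927809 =0.05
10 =10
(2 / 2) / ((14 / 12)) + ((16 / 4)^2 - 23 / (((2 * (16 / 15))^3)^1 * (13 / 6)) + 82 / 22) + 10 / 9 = 3040952345 / 147603456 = 20.60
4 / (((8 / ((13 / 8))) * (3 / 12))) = 3.25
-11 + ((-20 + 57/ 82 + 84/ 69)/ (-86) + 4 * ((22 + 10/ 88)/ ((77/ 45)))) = 802780777/ 19625716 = 40.90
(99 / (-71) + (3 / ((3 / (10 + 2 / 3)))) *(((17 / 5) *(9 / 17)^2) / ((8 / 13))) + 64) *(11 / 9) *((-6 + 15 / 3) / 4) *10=-5252599 / 21726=-241.77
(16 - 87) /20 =-3.55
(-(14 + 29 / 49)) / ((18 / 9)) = -715 / 98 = -7.30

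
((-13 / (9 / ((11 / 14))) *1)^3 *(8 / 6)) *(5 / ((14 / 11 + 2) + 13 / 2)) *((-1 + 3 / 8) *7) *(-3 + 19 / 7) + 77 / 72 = -45694231 / 258048504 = -0.18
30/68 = 15/34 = 0.44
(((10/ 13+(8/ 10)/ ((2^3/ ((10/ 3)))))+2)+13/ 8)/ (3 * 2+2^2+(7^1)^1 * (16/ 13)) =1475/ 5808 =0.25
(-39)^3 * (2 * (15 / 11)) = -1779570 / 11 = -161779.09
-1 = -1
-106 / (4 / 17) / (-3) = 901 / 6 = 150.17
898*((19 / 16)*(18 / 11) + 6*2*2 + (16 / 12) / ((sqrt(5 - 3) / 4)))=26683.55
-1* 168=-168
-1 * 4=-4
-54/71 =-0.76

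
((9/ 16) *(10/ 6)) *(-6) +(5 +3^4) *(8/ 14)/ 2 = 1061/ 56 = 18.95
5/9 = 0.56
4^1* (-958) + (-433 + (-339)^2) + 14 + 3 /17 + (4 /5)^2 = 47035097 /425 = 110670.82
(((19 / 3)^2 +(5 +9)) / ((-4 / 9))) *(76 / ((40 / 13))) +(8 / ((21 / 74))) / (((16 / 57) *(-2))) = -856083 / 280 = -3057.44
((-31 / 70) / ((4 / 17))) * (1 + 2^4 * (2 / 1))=-62.11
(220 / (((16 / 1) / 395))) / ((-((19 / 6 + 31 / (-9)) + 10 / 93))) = 1212255 / 38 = 31901.45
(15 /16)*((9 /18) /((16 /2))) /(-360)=-1 /6144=-0.00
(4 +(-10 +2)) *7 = -28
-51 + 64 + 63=76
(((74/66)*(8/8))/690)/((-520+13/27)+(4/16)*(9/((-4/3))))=-888/284828665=-0.00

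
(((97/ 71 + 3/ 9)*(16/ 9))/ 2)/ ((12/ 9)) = 724/ 639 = 1.13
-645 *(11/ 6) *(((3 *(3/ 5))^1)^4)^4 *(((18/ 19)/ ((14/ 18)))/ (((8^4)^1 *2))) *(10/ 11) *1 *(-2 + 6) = -6454069317770962203/ 831250000000000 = -7764.29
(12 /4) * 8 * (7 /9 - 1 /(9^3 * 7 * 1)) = 18.66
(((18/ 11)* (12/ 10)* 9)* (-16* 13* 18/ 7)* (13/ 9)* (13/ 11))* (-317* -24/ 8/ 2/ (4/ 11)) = -8123381136/ 385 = -21099691.26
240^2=57600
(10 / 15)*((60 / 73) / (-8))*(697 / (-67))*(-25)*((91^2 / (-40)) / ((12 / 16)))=144296425 / 29346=4917.07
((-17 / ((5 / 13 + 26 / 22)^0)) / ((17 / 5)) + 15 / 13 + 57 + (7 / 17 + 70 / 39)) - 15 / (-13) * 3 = 38999 / 663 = 58.82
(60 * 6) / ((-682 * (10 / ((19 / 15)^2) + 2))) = -16245 / 253363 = -0.06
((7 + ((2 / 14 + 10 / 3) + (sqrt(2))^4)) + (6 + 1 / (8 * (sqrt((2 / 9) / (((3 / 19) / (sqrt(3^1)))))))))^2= (63 * 3^(1 / 4) * sqrt(38) + 130720)^2 / 40755456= 422.56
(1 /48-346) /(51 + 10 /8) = -16607 /2508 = -6.62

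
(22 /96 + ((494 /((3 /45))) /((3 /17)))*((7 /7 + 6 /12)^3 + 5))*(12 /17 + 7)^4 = 4971156015980711 /4009008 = 1239996531.81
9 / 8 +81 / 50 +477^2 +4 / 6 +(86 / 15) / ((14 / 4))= 955643009 / 4200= 227534.05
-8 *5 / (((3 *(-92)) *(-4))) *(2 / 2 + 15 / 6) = -0.13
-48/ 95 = -0.51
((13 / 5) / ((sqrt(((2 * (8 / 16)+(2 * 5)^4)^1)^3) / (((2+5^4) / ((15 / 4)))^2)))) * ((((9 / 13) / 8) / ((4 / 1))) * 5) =393129 * sqrt(10001) / 5001000050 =0.01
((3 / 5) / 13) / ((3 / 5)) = 1 / 13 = 0.08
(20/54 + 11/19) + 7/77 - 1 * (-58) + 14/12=679495/11286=60.21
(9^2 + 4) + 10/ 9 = 775/ 9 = 86.11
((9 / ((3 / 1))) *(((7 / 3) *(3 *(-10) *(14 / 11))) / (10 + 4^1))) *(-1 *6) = 1260 / 11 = 114.55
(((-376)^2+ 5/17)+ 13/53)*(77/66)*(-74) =-32991487858/2703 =-12205507.90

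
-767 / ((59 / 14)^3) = -35672 / 3481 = -10.25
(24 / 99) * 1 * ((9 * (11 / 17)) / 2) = 12 / 17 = 0.71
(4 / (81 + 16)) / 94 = 2 / 4559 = 0.00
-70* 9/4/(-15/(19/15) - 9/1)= 665/88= 7.56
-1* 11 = -11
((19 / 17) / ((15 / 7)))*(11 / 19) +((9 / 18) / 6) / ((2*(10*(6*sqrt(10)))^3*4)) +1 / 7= sqrt(10) / 2073600000 +794 / 1785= 0.44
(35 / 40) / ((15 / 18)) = 21 / 20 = 1.05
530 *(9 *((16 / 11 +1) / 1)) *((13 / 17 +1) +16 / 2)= 21379140 / 187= 114326.95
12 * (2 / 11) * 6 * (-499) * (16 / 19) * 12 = -13796352 / 209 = -66011.25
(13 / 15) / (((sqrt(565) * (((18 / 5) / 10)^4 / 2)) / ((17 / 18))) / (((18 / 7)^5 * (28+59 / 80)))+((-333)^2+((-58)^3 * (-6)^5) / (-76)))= -128323282197512047851562500 / 2939414952550613480569699525609363 - 53370523456250 * sqrt(565) / 8818244857651840441709098576828089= -0.00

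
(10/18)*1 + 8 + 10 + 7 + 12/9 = 26.89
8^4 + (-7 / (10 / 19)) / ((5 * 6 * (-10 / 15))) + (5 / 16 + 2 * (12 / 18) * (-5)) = 4090.31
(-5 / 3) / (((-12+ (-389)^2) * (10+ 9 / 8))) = -40 / 40399503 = -0.00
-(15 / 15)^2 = -1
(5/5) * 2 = 2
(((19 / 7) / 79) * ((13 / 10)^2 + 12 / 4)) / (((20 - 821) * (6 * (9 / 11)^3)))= -1694363 / 27678234600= -0.00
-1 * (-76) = 76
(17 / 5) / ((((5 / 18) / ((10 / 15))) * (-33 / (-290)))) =3944 / 55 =71.71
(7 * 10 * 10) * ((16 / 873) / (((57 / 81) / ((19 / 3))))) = 11200 / 97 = 115.46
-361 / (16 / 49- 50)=17689 / 2434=7.27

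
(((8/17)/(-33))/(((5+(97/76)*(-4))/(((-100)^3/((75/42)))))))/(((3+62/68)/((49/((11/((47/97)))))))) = -1473920000/35211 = -41859.65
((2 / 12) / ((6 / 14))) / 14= 1 / 36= 0.03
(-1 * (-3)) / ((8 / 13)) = 39 / 8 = 4.88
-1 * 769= -769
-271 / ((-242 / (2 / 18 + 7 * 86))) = 1468549 / 2178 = 674.26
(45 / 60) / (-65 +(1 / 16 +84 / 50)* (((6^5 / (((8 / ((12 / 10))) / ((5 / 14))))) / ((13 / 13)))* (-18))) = -525 / 9191534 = -0.00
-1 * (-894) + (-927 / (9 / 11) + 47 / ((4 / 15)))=-251 / 4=-62.75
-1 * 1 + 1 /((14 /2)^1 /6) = -1 /7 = -0.14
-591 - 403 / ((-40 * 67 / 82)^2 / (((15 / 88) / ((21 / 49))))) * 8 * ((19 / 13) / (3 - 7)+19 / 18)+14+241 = -47900893691 / 142211520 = -336.83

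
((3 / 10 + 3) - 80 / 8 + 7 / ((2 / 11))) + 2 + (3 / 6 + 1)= 353 / 10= 35.30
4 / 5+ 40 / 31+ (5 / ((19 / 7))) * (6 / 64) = 213267 / 94240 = 2.26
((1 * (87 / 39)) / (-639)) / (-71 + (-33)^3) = 29 / 299118456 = 0.00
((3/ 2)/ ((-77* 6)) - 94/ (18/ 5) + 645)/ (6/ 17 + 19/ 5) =145821835/ 978516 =149.02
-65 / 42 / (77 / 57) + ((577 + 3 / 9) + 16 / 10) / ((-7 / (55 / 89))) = -15040441 / 287826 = -52.26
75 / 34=2.21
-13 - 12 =-25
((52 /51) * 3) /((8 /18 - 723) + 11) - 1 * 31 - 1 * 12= -1170448 /27217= -43.00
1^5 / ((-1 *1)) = -1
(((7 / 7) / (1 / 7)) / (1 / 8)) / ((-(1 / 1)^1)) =-56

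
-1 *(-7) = 7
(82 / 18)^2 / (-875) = -0.02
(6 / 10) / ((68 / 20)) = 3 / 17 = 0.18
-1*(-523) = 523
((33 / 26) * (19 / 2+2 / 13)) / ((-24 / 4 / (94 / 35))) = -129767 / 23660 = -5.48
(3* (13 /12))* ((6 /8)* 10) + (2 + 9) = 283 /8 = 35.38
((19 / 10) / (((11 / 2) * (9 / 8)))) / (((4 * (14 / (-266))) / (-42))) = 10108 / 165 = 61.26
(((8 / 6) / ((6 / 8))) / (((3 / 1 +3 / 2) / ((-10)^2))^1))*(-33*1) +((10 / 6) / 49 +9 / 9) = -1723432 / 1323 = -1302.67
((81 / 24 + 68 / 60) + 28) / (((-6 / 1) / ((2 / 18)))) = -3901 / 6480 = -0.60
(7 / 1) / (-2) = -7 / 2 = -3.50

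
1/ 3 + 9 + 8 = 52/ 3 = 17.33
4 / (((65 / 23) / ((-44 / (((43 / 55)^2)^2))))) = -7408346000 / 44444413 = -166.69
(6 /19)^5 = 7776 /2476099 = 0.00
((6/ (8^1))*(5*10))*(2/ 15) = 5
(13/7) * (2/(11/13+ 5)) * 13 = 2197/266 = 8.26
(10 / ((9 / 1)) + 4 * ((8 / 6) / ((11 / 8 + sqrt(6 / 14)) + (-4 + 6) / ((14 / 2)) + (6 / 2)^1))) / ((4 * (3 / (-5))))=-0.88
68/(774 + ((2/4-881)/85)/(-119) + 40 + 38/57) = 4126920/49447403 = 0.08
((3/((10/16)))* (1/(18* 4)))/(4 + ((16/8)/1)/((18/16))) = 3/260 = 0.01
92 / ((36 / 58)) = 1334 / 9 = 148.22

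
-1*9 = -9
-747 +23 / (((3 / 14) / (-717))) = -77705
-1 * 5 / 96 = -5 / 96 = -0.05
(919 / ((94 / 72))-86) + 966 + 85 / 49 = 3651751 / 2303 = 1585.65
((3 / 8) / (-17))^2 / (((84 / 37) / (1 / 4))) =0.00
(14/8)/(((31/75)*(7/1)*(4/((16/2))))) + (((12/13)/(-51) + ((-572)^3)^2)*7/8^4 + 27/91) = 2939451026977897155601/49107968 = 59856906051944.51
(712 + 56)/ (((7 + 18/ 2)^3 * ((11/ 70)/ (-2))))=-105/ 44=-2.39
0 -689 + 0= -689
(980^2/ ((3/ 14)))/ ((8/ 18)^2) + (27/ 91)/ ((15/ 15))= 2064739977/ 91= 22689450.30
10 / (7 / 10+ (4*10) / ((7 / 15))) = 700 / 6049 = 0.12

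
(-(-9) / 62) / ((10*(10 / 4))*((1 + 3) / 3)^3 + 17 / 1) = 243 / 127658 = 0.00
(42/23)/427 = 6/1403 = 0.00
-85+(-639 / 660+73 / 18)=-162187 / 1980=-81.91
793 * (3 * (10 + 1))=26169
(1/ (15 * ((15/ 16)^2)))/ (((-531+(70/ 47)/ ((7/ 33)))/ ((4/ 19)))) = -48128/ 1579206375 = -0.00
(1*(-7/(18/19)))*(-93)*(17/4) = 70091/24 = 2920.46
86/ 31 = 2.77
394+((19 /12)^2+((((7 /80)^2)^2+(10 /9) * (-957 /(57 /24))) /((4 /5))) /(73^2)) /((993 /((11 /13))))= 394.00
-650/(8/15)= -4875/4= -1218.75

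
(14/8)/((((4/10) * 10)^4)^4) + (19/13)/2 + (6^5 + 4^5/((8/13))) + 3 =2109146769915995/223338299392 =9443.73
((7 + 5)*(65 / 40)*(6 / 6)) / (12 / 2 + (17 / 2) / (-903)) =35217 / 10819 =3.26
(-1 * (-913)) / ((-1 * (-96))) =913 / 96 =9.51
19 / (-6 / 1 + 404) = 19 / 398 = 0.05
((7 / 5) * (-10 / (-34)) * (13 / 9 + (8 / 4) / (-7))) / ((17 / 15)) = 365 / 867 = 0.42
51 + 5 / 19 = 974 / 19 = 51.26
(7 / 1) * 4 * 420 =11760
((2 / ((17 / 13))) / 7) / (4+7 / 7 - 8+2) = -0.22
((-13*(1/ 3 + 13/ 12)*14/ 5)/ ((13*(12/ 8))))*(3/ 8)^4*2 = -0.10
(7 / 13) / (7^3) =1 / 637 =0.00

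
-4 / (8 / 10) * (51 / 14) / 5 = -51 / 14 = -3.64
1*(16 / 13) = 1.23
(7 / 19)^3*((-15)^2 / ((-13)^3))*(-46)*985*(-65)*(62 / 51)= -361335922500 / 19705907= -18336.43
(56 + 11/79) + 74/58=131538/2291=57.42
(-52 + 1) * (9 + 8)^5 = -72412707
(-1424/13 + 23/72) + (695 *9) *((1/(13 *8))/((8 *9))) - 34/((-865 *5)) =-269985841/2491200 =-108.38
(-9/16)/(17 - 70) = 9/848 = 0.01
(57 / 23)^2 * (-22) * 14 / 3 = -333564 / 529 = -630.56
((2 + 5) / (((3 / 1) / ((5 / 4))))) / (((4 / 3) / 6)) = 105 / 8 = 13.12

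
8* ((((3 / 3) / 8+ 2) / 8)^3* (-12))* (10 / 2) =-73695 / 8192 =-9.00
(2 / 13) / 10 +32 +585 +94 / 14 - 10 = 279247 / 455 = 613.73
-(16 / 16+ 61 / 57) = -118 / 57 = -2.07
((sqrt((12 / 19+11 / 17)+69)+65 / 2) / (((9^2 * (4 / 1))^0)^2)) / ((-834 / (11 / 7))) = -715 / 11676 - 55 * sqrt(73321) / 942837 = -0.08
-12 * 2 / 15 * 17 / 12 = -2.27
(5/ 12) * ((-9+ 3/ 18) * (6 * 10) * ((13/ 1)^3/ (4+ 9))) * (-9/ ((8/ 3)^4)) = 54413775/ 8192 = 6642.31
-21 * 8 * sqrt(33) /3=-321.70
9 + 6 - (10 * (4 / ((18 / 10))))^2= -38785 / 81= -478.83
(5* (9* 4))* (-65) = -11700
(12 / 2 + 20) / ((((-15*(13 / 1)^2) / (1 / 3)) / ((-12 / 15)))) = 8 / 2925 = 0.00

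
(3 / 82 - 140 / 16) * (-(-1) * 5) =-7145 / 164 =-43.57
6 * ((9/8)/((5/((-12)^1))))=-81/5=-16.20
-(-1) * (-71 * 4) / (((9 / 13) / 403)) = -1487876 / 9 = -165319.56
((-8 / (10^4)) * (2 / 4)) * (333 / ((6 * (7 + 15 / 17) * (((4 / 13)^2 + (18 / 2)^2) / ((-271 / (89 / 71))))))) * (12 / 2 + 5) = 67496138853 / 817229150000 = 0.08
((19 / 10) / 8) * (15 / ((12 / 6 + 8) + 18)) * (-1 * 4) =-57 / 112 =-0.51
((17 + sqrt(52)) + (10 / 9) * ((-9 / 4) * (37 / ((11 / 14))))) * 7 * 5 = -38780 / 11 + 70 * sqrt(13) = -3273.07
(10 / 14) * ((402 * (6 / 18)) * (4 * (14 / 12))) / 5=268 / 3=89.33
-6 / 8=-3 / 4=-0.75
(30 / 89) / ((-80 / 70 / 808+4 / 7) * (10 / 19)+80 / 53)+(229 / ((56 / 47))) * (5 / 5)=41173353631 / 214017944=192.38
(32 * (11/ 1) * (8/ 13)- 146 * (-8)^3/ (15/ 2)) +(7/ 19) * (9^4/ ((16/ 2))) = 310796149/ 29640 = 10485.70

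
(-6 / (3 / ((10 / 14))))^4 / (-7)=-10000 / 16807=-0.59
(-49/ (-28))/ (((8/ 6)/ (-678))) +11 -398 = -10215/ 8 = -1276.88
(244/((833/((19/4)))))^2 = 1343281/693889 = 1.94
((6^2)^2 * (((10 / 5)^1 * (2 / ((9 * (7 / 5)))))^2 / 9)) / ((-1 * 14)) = -3200 / 3087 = -1.04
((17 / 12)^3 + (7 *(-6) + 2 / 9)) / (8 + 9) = -67279 / 29376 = -2.29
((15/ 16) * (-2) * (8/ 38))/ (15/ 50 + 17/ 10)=-15/ 76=-0.20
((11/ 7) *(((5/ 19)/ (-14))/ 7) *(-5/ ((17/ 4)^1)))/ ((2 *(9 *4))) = 275/ 3988404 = 0.00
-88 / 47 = -1.87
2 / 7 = 0.29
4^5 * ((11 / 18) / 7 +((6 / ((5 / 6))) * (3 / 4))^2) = 47170048 / 1575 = 29949.24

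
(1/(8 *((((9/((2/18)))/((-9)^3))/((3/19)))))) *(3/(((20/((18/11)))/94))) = -34263/8360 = -4.10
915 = 915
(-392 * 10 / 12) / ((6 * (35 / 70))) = -980 / 9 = -108.89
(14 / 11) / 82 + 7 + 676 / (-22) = -10694 / 451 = -23.71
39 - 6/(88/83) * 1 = 1467/44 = 33.34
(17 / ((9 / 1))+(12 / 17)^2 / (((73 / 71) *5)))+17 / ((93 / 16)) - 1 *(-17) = 644834206 / 29430315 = 21.91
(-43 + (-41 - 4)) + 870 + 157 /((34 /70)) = 18789 /17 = 1105.24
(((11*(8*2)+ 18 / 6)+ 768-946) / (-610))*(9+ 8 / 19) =-179 / 11590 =-0.02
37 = 37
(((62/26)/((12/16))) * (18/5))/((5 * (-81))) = -248/8775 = -0.03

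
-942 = -942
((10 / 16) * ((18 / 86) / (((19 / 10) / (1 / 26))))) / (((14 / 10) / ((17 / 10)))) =3825 / 1189552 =0.00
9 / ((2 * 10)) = 9 / 20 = 0.45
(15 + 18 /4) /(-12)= -13 /8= -1.62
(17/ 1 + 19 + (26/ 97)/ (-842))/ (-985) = -1470119/ 40224445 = -0.04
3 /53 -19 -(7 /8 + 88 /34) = -161507 /7208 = -22.41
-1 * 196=-196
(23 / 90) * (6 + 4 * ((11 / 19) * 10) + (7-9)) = 6.94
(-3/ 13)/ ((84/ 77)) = -11/ 52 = -0.21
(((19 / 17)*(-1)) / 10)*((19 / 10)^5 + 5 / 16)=-47639631 / 17000000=-2.80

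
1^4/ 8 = 1/ 8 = 0.12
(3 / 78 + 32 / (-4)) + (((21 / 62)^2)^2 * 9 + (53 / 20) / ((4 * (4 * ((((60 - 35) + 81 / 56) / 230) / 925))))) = 376816196318281 / 284488797008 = 1324.54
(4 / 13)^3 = 64 / 2197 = 0.03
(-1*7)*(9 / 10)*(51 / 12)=-1071 / 40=-26.78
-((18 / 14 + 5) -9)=19 / 7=2.71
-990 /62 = -495 /31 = -15.97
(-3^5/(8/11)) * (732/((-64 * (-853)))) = -489159/109184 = -4.48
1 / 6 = 0.17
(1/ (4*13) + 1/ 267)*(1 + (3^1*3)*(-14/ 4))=-19459/ 27768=-0.70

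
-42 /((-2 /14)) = 294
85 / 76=1.12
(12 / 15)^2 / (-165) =-16 / 4125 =-0.00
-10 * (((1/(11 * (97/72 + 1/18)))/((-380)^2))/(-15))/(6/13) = 13/20053550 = 0.00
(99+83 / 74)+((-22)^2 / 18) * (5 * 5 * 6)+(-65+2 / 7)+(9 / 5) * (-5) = 6308837 / 1554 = 4059.74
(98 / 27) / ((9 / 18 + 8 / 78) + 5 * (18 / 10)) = 364 / 963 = 0.38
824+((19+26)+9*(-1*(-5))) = 914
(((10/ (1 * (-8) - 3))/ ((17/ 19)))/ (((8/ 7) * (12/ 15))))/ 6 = -3325/ 17952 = -0.19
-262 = -262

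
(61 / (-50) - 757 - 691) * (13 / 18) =-941993 / 900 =-1046.66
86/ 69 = 1.25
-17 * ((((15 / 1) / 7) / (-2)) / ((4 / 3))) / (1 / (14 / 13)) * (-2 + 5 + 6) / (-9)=-765 / 52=-14.71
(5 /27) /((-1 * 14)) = -5 /378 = -0.01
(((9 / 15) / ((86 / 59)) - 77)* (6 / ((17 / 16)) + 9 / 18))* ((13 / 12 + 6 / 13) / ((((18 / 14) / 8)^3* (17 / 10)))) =-103064.78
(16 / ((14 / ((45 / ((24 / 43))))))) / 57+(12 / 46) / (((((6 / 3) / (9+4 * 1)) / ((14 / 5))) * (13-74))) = 1435607 / 932995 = 1.54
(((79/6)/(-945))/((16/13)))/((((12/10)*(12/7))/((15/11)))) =-5135/684288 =-0.01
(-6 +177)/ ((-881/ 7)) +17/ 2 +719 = 1279461/ 1762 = 726.14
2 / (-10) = -1 / 5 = -0.20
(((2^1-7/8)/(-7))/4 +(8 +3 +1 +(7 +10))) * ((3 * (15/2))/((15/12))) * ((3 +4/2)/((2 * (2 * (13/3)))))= 67365/448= 150.37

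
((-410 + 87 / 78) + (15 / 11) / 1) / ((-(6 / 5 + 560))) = 582755 / 802516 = 0.73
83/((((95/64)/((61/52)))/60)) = 972096/247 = 3935.61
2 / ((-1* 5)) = -2 / 5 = -0.40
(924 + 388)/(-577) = -1312/577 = -2.27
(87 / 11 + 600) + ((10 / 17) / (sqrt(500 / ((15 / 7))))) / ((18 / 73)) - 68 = 540.07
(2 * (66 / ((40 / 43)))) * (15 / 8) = 4257 / 16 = 266.06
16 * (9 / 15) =9.60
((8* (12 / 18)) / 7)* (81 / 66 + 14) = 2680 / 231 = 11.60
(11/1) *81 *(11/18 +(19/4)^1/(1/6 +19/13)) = 399267/127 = 3143.83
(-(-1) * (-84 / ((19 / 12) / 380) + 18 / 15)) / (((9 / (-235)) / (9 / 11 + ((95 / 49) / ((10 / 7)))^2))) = 4528086455 / 3234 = 1400150.42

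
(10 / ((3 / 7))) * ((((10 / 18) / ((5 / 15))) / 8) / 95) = 0.05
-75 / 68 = -1.10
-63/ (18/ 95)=-665/ 2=-332.50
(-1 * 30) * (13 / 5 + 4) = -198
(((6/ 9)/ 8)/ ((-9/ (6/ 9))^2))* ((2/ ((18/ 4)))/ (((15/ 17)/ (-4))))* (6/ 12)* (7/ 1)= -952/ 295245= -0.00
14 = 14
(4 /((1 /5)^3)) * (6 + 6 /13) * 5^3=5250000 /13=403846.15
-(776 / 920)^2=-9409 / 13225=-0.71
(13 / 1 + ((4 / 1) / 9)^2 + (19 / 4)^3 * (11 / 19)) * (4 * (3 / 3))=390067 / 1296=300.98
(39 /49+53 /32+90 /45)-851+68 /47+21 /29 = -1804588769 /2137184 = -844.38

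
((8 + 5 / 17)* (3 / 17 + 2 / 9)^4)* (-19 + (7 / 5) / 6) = -366374798701 / 93156817770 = -3.93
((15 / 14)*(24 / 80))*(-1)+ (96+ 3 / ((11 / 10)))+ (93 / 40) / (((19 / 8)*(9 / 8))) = 8714449 / 87780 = 99.28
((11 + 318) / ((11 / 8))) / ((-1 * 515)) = -2632 / 5665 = -0.46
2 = 2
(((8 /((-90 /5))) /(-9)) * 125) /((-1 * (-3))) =500 /243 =2.06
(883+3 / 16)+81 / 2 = 14779 / 16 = 923.69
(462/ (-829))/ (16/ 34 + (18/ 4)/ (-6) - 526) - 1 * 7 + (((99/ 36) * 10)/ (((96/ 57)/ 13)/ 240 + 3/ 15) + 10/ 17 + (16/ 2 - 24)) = 28659084163933/ 249819479942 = 114.72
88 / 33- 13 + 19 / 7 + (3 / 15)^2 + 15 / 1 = 3896 / 525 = 7.42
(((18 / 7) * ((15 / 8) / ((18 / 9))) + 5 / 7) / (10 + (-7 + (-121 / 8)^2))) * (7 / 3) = 200 / 6357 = 0.03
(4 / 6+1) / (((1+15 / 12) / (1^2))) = 20 / 27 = 0.74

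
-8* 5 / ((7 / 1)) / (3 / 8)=-320 / 21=-15.24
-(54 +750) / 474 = -134 / 79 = -1.70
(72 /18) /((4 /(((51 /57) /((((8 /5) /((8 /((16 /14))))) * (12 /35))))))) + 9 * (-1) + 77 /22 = 10793 /1824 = 5.92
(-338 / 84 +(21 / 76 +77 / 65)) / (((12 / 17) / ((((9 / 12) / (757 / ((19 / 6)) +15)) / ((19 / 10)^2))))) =-22599205 / 7611445296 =-0.00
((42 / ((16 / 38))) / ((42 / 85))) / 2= 1615 / 16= 100.94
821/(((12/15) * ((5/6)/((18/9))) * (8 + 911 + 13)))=2463/932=2.64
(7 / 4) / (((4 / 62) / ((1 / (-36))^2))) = 217 / 10368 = 0.02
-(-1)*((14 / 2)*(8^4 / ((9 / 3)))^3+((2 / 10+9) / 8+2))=9620726744741 / 540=17816160638.41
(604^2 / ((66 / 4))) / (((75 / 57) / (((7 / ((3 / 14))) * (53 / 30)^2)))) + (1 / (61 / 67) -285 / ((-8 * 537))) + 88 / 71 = 1713239.92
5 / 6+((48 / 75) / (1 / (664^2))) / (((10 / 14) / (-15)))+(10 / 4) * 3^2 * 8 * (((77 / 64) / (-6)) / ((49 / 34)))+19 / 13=-647082616883 / 109200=-5925664.99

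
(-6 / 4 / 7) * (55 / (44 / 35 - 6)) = 825 / 332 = 2.48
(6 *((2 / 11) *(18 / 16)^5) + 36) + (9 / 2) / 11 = 3458043 / 90112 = 38.37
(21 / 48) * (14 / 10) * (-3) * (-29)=4263 / 80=53.29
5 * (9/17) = 45/17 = 2.65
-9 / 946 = -0.01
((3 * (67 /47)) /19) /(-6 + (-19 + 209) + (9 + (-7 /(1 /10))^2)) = 201 /4548049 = 0.00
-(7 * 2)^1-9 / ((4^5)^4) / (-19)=-292470092988407 / 20890720927744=-14.00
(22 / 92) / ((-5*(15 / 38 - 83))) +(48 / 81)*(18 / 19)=11563433 / 20576145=0.56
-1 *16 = -16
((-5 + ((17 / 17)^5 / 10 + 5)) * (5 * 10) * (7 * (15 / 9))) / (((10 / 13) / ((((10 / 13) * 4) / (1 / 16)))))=11200 / 3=3733.33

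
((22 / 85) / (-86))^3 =-1331 / 48827236375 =-0.00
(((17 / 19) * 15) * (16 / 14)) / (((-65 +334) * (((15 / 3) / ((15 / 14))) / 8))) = 24480 / 250439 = 0.10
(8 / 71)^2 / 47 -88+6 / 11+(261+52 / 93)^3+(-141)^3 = 31635005761273514926 / 2096312800329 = 15090785.00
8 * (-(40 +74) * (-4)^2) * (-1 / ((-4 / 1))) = -3648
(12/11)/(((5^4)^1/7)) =0.01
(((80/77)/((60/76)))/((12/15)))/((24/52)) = 3.56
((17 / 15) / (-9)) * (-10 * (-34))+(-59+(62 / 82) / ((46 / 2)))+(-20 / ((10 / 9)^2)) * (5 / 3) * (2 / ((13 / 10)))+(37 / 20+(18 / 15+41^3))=455318800633 / 6619860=68780.73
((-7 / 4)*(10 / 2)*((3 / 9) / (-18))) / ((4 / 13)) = 455 / 864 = 0.53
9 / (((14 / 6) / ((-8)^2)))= 1728 / 7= 246.86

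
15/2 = 7.50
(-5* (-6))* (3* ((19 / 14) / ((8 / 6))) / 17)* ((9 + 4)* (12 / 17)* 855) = 85529925 / 2023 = 42278.76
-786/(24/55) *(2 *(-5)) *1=36025/2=18012.50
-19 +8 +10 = -1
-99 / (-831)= 33 / 277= 0.12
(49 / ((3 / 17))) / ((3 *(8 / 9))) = 833 / 8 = 104.12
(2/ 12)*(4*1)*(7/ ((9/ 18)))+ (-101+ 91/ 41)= -11002/ 123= -89.45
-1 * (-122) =122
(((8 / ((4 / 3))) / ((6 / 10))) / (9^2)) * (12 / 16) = 5 / 54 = 0.09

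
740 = 740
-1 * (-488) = 488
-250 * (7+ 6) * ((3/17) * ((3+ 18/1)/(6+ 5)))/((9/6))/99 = -45500/6171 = -7.37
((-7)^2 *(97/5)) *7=33271/5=6654.20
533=533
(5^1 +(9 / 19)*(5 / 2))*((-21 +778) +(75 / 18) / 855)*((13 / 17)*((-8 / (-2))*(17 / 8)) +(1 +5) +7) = 2372778785 / 25992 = 91288.81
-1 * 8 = -8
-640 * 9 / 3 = -1920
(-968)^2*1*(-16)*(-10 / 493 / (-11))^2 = -12390400 / 243049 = -50.98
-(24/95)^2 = -576/9025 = -0.06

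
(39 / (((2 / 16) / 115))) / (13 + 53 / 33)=592020 / 241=2456.51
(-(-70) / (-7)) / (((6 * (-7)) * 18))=5 / 378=0.01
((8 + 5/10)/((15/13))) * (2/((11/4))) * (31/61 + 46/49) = 764660/98637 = 7.75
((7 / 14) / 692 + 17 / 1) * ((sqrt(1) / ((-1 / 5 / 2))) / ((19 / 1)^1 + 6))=-6.80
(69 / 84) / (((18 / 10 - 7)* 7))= -115 / 5096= -0.02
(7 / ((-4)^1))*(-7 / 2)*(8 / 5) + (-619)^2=1915854 / 5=383170.80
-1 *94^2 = -8836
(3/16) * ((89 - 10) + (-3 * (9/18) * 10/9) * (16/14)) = 14.46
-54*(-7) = 378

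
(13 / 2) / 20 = 13 / 40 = 0.32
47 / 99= 0.47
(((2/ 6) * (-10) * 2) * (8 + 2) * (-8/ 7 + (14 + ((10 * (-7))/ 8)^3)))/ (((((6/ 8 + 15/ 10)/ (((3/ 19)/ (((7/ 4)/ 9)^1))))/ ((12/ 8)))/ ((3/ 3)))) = 22077375/ 931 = 23713.61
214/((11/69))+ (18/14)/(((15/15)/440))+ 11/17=1908.72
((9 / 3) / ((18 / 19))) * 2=19 / 3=6.33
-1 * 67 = -67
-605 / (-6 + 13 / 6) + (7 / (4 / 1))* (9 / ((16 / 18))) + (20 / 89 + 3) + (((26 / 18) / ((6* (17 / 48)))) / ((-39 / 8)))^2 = 2467368306785 / 13800448224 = 178.79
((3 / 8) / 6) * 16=1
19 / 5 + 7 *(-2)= -51 / 5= -10.20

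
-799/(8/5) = -3995/8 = -499.38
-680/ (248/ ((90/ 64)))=-3825/ 992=-3.86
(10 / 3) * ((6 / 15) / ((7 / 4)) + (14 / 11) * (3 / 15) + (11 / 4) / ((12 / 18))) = 4731 / 308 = 15.36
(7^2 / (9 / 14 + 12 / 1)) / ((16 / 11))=3773 / 1416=2.66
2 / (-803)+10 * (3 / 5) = 4816 / 803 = 6.00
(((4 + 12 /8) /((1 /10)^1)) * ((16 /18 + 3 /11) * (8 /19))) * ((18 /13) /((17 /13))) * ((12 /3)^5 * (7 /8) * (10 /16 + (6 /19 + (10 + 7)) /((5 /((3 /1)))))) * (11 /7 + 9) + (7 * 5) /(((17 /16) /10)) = 18238747360 /6137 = 2971932.11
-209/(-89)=2.35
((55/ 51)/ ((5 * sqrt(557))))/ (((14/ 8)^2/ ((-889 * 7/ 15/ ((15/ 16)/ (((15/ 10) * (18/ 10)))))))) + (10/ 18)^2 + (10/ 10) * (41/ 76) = 5221/ 6156 - 178816 * sqrt(557)/ 1183625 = -2.72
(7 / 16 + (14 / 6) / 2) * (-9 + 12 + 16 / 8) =385 / 48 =8.02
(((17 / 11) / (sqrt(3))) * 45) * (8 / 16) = 255 * sqrt(3) / 22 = 20.08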